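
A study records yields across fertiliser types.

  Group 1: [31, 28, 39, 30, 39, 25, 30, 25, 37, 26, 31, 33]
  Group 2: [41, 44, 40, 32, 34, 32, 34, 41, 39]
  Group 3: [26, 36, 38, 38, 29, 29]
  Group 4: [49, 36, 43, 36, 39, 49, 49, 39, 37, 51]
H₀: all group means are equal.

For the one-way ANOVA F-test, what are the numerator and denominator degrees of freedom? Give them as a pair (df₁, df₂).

degrees of freedom = [3, 33]

k = 4 groups, N = 37 total
df = (k−1, N−k) = (4−1, 37−4) = (3, 33)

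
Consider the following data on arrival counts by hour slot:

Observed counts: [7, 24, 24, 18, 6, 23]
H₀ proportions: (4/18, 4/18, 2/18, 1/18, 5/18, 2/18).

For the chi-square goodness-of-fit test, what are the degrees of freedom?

degrees of freedom = 5

df = k − 1 = 6 − 1 = 5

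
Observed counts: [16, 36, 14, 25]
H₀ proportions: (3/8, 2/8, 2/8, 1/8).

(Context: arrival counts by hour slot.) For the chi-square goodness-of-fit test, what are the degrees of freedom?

degrees of freedom = 3

df = k − 1 = 4 − 1 = 3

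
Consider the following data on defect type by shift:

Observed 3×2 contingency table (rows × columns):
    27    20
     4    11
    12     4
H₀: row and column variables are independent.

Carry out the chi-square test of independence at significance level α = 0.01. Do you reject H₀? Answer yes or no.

Row totals [47, 15, 16], col totals [43, 35], n=78
χ² = (27−25.91)²/25.91 + (20−21.09)²/21.09 + (4−8.27)²/8.27 + (11−6.73)²/6.73 + (12−8.82)²/8.82 + (4−7.18)²/7.18 = 7.5683
df = 2
p-value (upper-tail) = 0.02273
At α=0.01: p ≥ α → fail to reject H₀

reject H₀: no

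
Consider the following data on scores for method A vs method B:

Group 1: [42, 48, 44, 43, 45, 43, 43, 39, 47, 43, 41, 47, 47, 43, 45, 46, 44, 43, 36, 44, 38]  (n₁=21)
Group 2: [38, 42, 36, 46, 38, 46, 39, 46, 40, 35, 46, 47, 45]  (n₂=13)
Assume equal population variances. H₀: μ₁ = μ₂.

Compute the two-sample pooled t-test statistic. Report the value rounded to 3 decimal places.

test statistic = 1.211

x̄₁=43.381, s₁=3.041, n₁=21
x̄₂=41.846, s₂=4.356, n₂=13
s_p² = [20·3.041² + 12·4.356²]/32 = 12.8951
SE = √(s_p²·(1/21+1/13)) = 1.2673
t = (43.381−41.846)/1.2673 = 1.2111
df = 32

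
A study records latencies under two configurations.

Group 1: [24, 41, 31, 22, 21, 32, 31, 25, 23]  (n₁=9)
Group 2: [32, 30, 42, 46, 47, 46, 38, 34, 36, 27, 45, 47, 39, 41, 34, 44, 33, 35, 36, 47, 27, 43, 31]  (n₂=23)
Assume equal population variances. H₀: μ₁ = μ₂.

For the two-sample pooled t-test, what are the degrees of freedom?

degrees of freedom = 30

df = n₁ + n₂ − 2 = 9 + 23 − 2 = 30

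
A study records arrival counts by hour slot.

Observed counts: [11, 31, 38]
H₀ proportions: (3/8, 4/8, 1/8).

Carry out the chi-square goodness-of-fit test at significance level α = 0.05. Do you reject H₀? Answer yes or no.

n = 80; E_i = n·p_i = [30.00, 40.00, 10.00]
χ² = (11−30.00)²/30.00 + (31−40.00)²/40.00 + (38−10.00)²/10.00 = 92.4583
df = 2
p-value (upper-tail) = 0.00000
At α=0.05: p < α → reject H₀

reject H₀: yes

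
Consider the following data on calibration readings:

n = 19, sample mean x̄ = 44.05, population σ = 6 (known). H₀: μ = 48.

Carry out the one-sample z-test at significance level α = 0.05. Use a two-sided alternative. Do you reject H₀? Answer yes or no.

reject H₀: yes

SE = σ/√n = 6/√19 = 1.3765
z = (x̄−μ₀)/SE = (44.05−48)/1.3765 = -2.8696
p-value (two-sided) = 0.00411
At α=0.05: p < α → reject H₀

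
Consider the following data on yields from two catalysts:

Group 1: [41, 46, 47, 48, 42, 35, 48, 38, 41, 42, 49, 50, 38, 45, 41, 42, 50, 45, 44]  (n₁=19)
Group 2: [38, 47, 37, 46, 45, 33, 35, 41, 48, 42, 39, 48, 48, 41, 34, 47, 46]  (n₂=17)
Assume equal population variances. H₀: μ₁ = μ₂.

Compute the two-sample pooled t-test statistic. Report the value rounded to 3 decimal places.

test statistic = 1.082

x̄₁=43.789, s₁=4.315, n₁=19
x̄₂=42.059, s₂=5.273, n₂=17
s_p² = [18·4.315² + 16·5.273²]/34 = 22.9441
SE = √(s_p²·(1/19+1/17)) = 1.5991
t = (43.789−42.059)/1.5991 = 1.0822
df = 34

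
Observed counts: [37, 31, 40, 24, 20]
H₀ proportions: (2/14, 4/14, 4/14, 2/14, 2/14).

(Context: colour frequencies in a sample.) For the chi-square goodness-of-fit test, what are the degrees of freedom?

df = k − 1 = 5 − 1 = 4

degrees of freedom = 4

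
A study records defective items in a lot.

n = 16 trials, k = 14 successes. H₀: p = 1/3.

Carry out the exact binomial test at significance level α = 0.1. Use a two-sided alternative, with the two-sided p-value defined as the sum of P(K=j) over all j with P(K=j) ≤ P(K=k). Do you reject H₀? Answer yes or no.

Exact binomial: n=16, k=14, p₀=1/3=0.3333
P(X=j) = C(n,j)·p₀^j·(1−p₀)^(n−j); p = Σ P(X=j) over j with P(X=j) ≤ P(X=14)
p-value (two-sided) = 0.00001
At α=0.1: p < α → reject H₀

reject H₀: yes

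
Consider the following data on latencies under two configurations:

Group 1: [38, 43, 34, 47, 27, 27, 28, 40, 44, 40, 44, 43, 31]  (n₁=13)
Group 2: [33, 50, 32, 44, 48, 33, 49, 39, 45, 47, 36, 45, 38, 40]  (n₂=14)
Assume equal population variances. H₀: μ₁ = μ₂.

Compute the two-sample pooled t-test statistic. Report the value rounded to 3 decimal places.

test statistic = -1.534

x̄₁=37.385, s₁=7.148, n₁=13
x̄₂=41.357, s₂=6.308, n₂=14
s_p² = [12·7.148² + 13·6.308²]/25 = 45.2116
SE = √(s_p²·(1/13+1/14)) = 2.5898
t = (37.385−41.357)/2.5898 = -1.5339
df = 25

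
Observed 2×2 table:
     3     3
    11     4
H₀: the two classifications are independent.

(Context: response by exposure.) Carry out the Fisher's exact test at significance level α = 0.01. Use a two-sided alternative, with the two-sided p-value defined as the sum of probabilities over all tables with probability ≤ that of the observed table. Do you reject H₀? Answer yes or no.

Margins: r₁=6, r₂=15, c₁=14, c₂=7, n=21
p_obs = C(6,3)·C(15,11)/C(21,14); sum pmf over tables with pmf ≤ p_obs
p-value (two-sided) = 0.35436
At α=0.01: p ≥ α → fail to reject H₀

reject H₀: no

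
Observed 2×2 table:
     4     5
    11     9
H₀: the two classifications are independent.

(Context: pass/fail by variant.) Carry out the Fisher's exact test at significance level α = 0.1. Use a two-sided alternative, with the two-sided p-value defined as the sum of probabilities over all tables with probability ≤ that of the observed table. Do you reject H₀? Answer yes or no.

reject H₀: no

Margins: r₁=9, r₂=20, c₁=15, c₂=14, n=29
p_obs = C(9,4)·C(20,11)/C(29,15); sum pmf over tables with pmf ≤ p_obs
p-value (two-sided) = 0.69985
At α=0.1: p ≥ α → fail to reject H₀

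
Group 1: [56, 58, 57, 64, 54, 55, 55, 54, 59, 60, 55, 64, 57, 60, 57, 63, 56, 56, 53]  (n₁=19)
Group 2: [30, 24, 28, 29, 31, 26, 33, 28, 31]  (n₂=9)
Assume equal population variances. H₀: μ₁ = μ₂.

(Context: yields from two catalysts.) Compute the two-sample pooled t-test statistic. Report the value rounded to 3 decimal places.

x̄₁=57.526, s₁=3.339, n₁=19
x̄₂=28.889, s₂=2.759, n₂=9
s_p² = [18·3.339² + 8·2.759²]/26 = 10.0625
SE = √(s_p²·(1/19+1/9)) = 1.2836
t = (57.526−28.889)/1.2836 = 22.3100
df = 26

test statistic = 22.310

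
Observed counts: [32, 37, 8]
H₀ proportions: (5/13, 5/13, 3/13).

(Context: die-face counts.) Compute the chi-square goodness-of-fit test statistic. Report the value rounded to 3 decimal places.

test statistic = 7.404

n = 77; E_i = n·p_i = [29.62, 29.62, 17.77]
χ² = (32−29.62)²/29.62 + (37−29.62)²/29.62 + (8−17.77)²/17.77 = 7.4043
df = 2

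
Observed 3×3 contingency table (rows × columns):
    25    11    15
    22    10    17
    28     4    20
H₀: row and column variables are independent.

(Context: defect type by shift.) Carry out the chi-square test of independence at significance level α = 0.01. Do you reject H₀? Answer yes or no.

Row totals [51, 49, 52], col totals [75, 25, 52], n=152
χ² = (25−25.16)²/25.16 + (11−8.39)²/8.39 + (15−17.45)²/17.45 + (22−24.18)²/24.18 + (10−8.06)²/8.06 + (17−16.76)²/16.76 + (28−25.66)²/25.66 + (4−8.55)²/8.55 + (20−17.79)²/17.79 = 4.7364
df = 4
p-value (upper-tail) = 0.31543
At α=0.01: p ≥ α → fail to reject H₀

reject H₀: no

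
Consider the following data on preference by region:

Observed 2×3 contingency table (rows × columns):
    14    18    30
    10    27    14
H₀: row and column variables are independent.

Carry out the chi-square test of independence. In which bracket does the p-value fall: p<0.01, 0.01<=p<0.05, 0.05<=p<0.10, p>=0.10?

p-value bracket: 0.01<=p<0.05

Row totals [62, 51], col totals [24, 45, 44], n=113
χ² = (14−13.17)²/13.17 + (18−24.69)²/24.69 + (30−24.14)²/24.14 + (10−10.83)²/10.83 + (27−20.31)²/20.31 + (14−19.86)²/19.86 = 7.2831
df = 2
p-value (upper-tail) = 0.02621
→ bracket: 0.01<=p<0.05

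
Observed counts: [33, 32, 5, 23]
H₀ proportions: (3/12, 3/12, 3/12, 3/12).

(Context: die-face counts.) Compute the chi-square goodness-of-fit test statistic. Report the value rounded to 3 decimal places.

n = 93; E_i = n·p_i = [23.25, 23.25, 23.25, 23.25]
χ² = (33−23.25)²/23.25 + (32−23.25)²/23.25 + (5−23.25)²/23.25 + (23−23.25)²/23.25 = 21.7097
df = 3

test statistic = 21.710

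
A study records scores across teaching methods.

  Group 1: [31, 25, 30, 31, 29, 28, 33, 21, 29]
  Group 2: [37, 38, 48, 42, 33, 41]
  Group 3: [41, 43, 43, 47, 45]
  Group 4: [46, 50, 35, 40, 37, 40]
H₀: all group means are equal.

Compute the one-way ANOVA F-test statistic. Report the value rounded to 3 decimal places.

test statistic = 18.259

Group means [28.56, 39.83, 43.80, 41.33], grand mean 37.038
SSB = Σnᵢ(x̄ᵢ−x̄)² = 1033.773; SSW = ΣΣ(x−x̄ᵢ)² = 415.189
MSB = 1033.773/3 = 344.5909; MSW = 415.189/22 = 18.8722
F = MSB/MSW = 18.2592
df = (3, 22)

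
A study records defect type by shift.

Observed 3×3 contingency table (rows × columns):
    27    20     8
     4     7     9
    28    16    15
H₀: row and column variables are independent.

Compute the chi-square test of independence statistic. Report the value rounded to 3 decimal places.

Row totals [55, 20, 59], col totals [59, 43, 32], n=134
χ² = (27−24.22)²/24.22 + (20−17.65)²/17.65 + (8−13.13)²/13.13 + (4−8.81)²/8.81 + (7−6.42)²/6.42 + (9−4.78)²/4.78 + (28−25.98)²/25.98 + (16−18.93)²/18.93 + (15−14.09)²/14.09 = 9.7219
df = 4

test statistic = 9.722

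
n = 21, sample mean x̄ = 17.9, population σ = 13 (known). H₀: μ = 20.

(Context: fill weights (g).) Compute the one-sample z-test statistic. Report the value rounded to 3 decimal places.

SE = σ/√n = 13/√21 = 2.8368
z = (x̄−μ₀)/SE = (17.9−20)/2.8368 = -0.7403

test statistic = -0.740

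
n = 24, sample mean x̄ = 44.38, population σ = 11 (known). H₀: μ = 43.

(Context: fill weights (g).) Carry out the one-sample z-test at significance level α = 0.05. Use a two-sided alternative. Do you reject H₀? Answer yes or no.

reject H₀: no

SE = σ/√n = 11/√24 = 2.2454
z = (x̄−μ₀)/SE = (44.38−43)/2.2454 = 0.6146
p-value (two-sided) = 0.53882
At α=0.05: p ≥ α → fail to reject H₀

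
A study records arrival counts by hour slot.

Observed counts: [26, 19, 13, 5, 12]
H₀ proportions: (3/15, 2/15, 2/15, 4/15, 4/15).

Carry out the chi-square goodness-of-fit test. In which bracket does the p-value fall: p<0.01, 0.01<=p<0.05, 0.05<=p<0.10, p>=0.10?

p-value bracket: p<0.01

n = 75; E_i = n·p_i = [15.00, 10.00, 10.00, 20.00, 20.00]
χ² = (26−15.00)²/15.00 + (19−10.00)²/10.00 + (13−10.00)²/10.00 + (5−20.00)²/20.00 + (12−20.00)²/20.00 = 31.5167
df = 4
p-value (upper-tail) = 0.00000
→ bracket: p<0.01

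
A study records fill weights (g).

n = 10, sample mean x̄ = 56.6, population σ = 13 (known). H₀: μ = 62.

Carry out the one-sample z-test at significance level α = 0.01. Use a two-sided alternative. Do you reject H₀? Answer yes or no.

SE = σ/√n = 13/√10 = 4.1110
z = (x̄−μ₀)/SE = (56.6−62)/4.1110 = -1.3136
p-value (two-sided) = 0.18899
At α=0.01: p ≥ α → fail to reject H₀

reject H₀: no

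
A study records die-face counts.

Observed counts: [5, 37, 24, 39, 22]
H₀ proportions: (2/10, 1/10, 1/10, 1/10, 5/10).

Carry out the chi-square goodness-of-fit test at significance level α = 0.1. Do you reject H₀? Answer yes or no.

reject H₀: yes

n = 127; E_i = n·p_i = [25.40, 12.70, 12.70, 12.70, 63.50]
χ² = (5−25.40)²/25.40 + (37−12.70)²/12.70 + (24−12.70)²/12.70 + (39−12.70)²/12.70 + (22−63.50)²/63.50 = 154.5197
df = 4
p-value (upper-tail) = 0.00000
At α=0.1: p < α → reject H₀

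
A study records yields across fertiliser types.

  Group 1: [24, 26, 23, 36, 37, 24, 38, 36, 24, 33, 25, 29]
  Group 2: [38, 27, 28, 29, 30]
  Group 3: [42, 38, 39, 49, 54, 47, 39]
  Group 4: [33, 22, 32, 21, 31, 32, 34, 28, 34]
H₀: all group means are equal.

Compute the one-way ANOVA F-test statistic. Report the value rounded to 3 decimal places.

test statistic = 12.157

Group means [29.58, 30.40, 44.00, 29.67], grand mean 32.788
SSB = Σnᵢ(x̄ᵢ−x̄)² = 1119.398; SSW = ΣΣ(x−x̄ᵢ)² = 890.117
MSB = 1119.398/3 = 373.1328; MSW = 890.117/29 = 30.6937
F = MSB/MSW = 12.1567
df = (3, 29)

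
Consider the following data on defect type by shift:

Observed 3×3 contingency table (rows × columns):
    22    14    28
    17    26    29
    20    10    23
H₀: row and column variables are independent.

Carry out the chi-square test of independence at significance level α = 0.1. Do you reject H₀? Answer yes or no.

Row totals [64, 72, 53], col totals [59, 50, 80], n=189
χ² = (22−19.98)²/19.98 + (14−16.93)²/16.93 + (28−27.09)²/27.09 + (17−22.48)²/22.48 + (26−19.05)²/19.05 + (29−30.48)²/30.48 + (20−16.54)²/16.54 + (10−14.02)²/14.02 + (23−22.43)²/22.43 = 6.5749
df = 4
p-value (upper-tail) = 0.16013
At α=0.1: p ≥ α → fail to reject H₀

reject H₀: no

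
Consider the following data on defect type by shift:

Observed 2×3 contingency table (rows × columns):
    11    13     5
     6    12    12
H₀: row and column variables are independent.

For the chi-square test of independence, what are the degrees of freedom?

degrees of freedom = 2

df = (r−1)(c−1) = (2−1)·(3−1) = 2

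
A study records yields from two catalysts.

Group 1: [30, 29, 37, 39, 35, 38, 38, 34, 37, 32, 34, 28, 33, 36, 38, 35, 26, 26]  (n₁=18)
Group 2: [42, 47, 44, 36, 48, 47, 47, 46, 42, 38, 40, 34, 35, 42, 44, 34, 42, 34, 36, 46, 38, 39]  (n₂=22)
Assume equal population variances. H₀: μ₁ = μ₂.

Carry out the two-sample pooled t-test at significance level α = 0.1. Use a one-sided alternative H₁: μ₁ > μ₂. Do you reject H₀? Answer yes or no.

x̄₁=33.611, s₁=4.231, n₁=18
x̄₂=40.955, s₂=4.806, n₂=22
s_p² = [17·4.231² + 21·4.806²]/38 = 20.7693
SE = √(s_p²·(1/18+1/22)) = 1.4484
t = (33.611−40.955)/1.4484 = -5.0700
df = 38
p-value (one-sided, H₁ greater) = 0.99999
At α=0.1: p ≥ α → fail to reject H₀

reject H₀: no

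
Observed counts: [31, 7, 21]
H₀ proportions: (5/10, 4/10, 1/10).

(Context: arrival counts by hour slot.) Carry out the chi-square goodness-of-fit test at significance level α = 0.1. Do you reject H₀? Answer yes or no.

n = 59; E_i = n·p_i = [29.50, 23.60, 5.90]
χ² = (31−29.50)²/29.50 + (7−23.60)²/23.60 + (21−5.90)²/5.90 = 50.3983
df = 2
p-value (upper-tail) = 0.00000
At α=0.1: p < α → reject H₀

reject H₀: yes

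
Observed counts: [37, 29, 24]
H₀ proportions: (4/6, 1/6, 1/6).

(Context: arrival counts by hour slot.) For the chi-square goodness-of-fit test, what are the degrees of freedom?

degrees of freedom = 2

df = k − 1 = 3 − 1 = 2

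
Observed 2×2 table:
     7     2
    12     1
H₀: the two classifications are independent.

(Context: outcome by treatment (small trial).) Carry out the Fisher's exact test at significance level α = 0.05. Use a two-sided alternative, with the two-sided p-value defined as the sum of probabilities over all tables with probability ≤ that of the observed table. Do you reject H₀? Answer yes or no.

reject H₀: no

Margins: r₁=9, r₂=13, c₁=19, c₂=3, n=22
p_obs = C(9,7)·C(13,12)/C(22,19); sum pmf over tables with pmf ≤ p_obs
p-value (two-sided) = 0.54416
At α=0.05: p ≥ α → fail to reject H₀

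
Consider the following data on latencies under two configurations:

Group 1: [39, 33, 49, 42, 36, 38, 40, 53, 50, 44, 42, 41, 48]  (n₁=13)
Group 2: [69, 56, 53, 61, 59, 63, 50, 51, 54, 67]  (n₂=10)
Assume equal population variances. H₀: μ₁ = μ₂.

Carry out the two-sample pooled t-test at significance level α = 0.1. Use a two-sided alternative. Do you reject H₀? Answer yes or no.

x̄₁=42.692, s₁=5.879, n₁=13
x̄₂=58.300, s₂=6.617, n₂=10
s_p² = [12·5.879² + 9·6.617²]/21 = 38.5176
SE = √(s_p²·(1/13+1/10)) = 2.6105
t = (42.692−58.300)/2.6105 = -5.9788
df = 21
p-value (two-sided) = 0.00001
At α=0.1: p < α → reject H₀

reject H₀: yes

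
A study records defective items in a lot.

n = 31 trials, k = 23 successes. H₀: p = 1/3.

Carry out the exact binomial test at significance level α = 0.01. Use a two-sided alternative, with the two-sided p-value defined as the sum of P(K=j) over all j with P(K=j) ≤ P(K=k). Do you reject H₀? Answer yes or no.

reject H₀: yes

Exact binomial: n=31, k=23, p₀=1/3=0.3333
P(X=j) = C(n,j)·p₀^j·(1−p₀)^(n−j); p = Σ P(X=j) over j with P(X=j) ≤ P(X=23)
p-value (two-sided) = 0.00000
At α=0.01: p < α → reject H₀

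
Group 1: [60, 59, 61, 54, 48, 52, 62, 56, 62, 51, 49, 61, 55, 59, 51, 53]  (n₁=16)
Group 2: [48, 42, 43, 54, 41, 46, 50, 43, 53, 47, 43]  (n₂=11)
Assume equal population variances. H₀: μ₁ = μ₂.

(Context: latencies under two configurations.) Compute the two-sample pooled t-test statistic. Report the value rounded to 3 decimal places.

test statistic = 5.148

x̄₁=55.812, s₁=4.820, n₁=16
x̄₂=46.364, s₂=4.478, n₂=11
s_p² = [15·4.820² + 10·4.478²]/25 = 21.9593
SE = √(s_p²·(1/16+1/11)) = 1.8354
t = (55.812−46.364)/1.8354 = 5.1481
df = 25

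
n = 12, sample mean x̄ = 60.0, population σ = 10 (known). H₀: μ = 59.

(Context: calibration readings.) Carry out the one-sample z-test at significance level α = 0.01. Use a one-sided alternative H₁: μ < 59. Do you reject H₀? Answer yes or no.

reject H₀: no

SE = σ/√n = 10/√12 = 2.8868
z = (x̄−μ₀)/SE = (60.0−59)/2.8868 = 0.3464
p-value (one-sided, H₁ less) = 0.63548
At α=0.01: p ≥ α → fail to reject H₀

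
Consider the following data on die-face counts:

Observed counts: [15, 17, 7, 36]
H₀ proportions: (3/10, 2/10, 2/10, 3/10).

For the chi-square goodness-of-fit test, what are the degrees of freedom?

df = k − 1 = 4 − 1 = 3

degrees of freedom = 3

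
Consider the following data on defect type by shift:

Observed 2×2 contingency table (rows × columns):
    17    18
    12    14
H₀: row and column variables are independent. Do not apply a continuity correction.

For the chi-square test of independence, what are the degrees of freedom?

df = (r−1)(c−1) = (2−1)·(2−1) = 1

degrees of freedom = 1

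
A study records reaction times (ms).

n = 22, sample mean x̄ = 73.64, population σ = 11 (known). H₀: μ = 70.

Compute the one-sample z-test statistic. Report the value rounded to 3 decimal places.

SE = σ/√n = 11/√22 = 2.3452
z = (x̄−μ₀)/SE = (73.64−70)/2.3452 = 1.5521

test statistic = 1.552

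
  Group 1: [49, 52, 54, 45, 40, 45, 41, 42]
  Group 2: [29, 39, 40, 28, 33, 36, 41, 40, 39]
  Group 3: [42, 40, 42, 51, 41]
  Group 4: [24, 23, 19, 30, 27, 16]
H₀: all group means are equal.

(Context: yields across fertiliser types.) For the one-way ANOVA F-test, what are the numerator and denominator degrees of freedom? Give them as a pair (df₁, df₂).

k = 4 groups, N = 28 total
df = (k−1, N−k) = (4−1, 28−4) = (3, 24)

degrees of freedom = [3, 24]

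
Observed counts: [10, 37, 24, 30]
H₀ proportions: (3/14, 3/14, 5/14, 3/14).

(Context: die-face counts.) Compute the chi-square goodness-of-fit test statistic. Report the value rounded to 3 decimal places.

test statistic = 24.427

n = 101; E_i = n·p_i = [21.64, 21.64, 36.07, 21.64]
χ² = (10−21.64)²/21.64 + (37−21.64)²/21.64 + (24−36.07)²/36.07 + (30−21.64)²/21.64 = 24.4271
df = 3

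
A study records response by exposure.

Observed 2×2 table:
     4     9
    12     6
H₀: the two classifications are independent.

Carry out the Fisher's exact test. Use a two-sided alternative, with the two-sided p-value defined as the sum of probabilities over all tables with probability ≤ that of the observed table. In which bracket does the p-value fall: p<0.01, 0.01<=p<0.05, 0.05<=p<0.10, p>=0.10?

p-value bracket: 0.05<=p<0.10

Margins: r₁=13, r₂=18, c₁=16, c₂=15, n=31
p_obs = C(13,4)·C(18,12)/C(31,16); sum pmf over tables with pmf ≤ p_obs
p-value (two-sided) = 0.07317
→ bracket: 0.05<=p<0.10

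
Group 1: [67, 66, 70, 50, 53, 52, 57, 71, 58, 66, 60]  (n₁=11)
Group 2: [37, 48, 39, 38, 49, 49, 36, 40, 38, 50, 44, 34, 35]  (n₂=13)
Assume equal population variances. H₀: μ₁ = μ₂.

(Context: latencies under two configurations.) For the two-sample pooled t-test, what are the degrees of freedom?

df = n₁ + n₂ − 2 = 11 + 13 − 2 = 22

degrees of freedom = 22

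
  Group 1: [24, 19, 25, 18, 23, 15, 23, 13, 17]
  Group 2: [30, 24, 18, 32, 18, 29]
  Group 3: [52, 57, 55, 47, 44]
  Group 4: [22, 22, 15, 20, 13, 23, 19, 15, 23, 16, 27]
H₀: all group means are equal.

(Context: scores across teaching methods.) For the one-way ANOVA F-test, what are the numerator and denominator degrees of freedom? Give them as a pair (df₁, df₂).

k = 4 groups, N = 31 total
df = (k−1, N−k) = (4−1, 31−4) = (3, 27)

degrees of freedom = [3, 27]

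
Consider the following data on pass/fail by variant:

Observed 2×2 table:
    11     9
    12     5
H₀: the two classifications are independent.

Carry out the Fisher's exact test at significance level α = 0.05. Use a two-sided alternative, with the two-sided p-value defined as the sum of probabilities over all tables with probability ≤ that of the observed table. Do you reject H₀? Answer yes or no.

Margins: r₁=20, r₂=17, c₁=23, c₂=14, n=37
p_obs = C(20,11)·C(17,12)/C(37,23); sum pmf over tables with pmf ≤ p_obs
p-value (two-sided) = 0.49786
At α=0.05: p ≥ α → fail to reject H₀

reject H₀: no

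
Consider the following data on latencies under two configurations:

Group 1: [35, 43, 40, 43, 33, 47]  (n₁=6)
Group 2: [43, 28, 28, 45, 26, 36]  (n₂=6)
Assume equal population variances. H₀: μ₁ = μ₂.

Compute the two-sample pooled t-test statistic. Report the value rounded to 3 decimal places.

test statistic = 1.455

x̄₁=40.167, s₁=5.307, n₁=6
x̄₂=34.333, s₂=8.262, n₂=6
s_p² = [5·5.307² + 5·8.262²]/10 = 48.2167
SE = √(s_p²·(1/6+1/6)) = 4.0090
t = (40.167−34.333)/4.0090 = 1.4551
df = 10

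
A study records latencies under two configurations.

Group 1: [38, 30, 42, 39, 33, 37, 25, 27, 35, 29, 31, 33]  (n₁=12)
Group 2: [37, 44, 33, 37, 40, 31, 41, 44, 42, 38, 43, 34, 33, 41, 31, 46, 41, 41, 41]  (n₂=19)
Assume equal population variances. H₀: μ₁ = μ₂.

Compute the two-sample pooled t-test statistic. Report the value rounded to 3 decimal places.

test statistic = -3.158

x̄₁=33.250, s₁=5.137, n₁=12
x̄₂=38.842, s₂=4.586, n₂=19
s_p² = [11·5.137² + 18·4.586²]/29 = 23.0613
SE = √(s_p²·(1/12+1/19)) = 1.7707
t = (33.250−38.842)/1.7707 = -3.1581
df = 29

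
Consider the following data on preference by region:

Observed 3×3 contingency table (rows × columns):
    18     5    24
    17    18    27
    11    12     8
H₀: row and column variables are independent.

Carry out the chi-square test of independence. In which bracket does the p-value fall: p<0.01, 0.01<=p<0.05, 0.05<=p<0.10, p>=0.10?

p-value bracket: 0.01<=p<0.05

Row totals [47, 62, 31], col totals [46, 35, 59], n=140
χ² = (18−15.44)²/15.44 + (5−11.75)²/11.75 + (24−19.81)²/19.81 + (17−20.37)²/20.37 + (18−15.50)²/15.50 + (27−26.13)²/26.13 + (11−10.19)²/10.19 + (12−7.75)²/7.75 + (8−13.06)²/13.06 = 10.5378
df = 4
p-value (upper-tail) = 0.03228
→ bracket: 0.01<=p<0.05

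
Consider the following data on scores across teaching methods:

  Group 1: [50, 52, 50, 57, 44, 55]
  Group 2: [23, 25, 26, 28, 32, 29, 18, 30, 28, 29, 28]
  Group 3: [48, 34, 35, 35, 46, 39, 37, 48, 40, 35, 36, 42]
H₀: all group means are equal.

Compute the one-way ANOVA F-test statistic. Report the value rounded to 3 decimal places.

test statistic = 57.146

Group means [51.33, 26.91, 39.58], grand mean 37.207
SSB = Σnᵢ(x̄ᵢ−x̄)² = 2431.600; SSW = ΣΣ(x−x̄ᵢ)² = 553.159
MSB = 2431.600/2 = 1215.7998; MSW = 553.159/26 = 21.2753
F = MSB/MSW = 57.1459
df = (2, 26)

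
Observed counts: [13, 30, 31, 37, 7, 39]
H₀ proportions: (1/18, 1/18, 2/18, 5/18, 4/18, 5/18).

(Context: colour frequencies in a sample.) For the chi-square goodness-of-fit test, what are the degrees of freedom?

degrees of freedom = 5

df = k − 1 = 6 − 1 = 5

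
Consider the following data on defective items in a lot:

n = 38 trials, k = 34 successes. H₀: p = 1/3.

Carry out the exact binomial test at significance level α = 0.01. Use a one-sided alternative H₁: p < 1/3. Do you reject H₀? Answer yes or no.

Exact binomial: n=38, k=34, p₀=1/3=0.3333
P(X≤34) from Σ C(n,i)·p₀^i·(1−p₀)^(n−i)
p-value (one-sided, H₁ less) = 1.00000
At α=0.01: p ≥ α → fail to reject H₀

reject H₀: no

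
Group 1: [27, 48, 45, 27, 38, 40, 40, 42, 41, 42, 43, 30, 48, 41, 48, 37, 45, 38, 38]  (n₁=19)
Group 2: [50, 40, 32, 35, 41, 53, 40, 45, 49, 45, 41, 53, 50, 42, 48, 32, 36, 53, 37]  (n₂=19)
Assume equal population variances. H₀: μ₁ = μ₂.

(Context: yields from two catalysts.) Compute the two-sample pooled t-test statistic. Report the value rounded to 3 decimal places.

x̄₁=39.895, s₁=6.324, n₁=19
x̄₂=43.263, s₂=7.007, n₂=19
s_p² = [18·6.324² + 18·7.007²]/36 = 44.5409
SE = √(s_p²·(1/19+1/19)) = 2.1653
t = (39.895−43.263)/2.1653 = -1.5556
df = 36

test statistic = -1.556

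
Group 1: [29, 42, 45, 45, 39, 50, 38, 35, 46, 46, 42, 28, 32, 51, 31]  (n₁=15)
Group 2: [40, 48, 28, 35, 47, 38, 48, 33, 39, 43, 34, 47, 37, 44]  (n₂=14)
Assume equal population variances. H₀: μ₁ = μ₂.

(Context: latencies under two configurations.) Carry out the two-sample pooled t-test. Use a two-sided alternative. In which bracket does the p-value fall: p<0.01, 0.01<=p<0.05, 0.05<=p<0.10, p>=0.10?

x̄₁=39.933, s₁=7.516, n₁=15
x̄₂=40.071, s₂=6.318, n₂=14
s_p² = [14·7.516² + 13·6.318²]/27 = 48.5134
SE = √(s_p²·(1/15+1/14)) = 2.5883
t = (39.933−40.071)/2.5883 = -0.0534
df = 27
p-value (two-sided) = 0.95784
→ bracket: p>=0.10

p-value bracket: p>=0.10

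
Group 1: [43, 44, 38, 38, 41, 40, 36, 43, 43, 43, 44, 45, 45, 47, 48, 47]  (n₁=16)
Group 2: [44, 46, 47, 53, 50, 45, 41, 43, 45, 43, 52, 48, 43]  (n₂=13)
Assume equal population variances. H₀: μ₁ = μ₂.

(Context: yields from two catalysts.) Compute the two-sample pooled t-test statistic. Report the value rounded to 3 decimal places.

test statistic = -2.514

x̄₁=42.812, s₁=3.449, n₁=16
x̄₂=46.154, s₂=3.693, n₂=13
s_p² = [15·3.449² + 12·3.693²]/27 = 12.6715
SE = √(s_p²·(1/16+1/13)) = 1.3292
t = (42.812−46.154)/1.3292 = -2.5139
df = 27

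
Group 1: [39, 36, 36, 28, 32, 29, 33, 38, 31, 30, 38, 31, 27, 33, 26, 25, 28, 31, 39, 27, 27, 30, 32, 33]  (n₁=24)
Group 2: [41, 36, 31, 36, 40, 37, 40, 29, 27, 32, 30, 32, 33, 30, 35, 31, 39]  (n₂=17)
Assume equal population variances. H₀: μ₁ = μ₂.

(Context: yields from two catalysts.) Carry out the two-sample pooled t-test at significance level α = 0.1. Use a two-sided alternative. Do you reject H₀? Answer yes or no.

x̄₁=31.625, s₁=4.241, n₁=24
x̄₂=34.059, s₂=4.308, n₂=17
s_p² = [23·4.241² + 16·4.308²]/39 = 18.2196
SE = √(s_p²·(1/24+1/17)) = 1.3531
t = (31.625−34.059)/1.3531 = -1.7987
df = 39
p-value (two-sided) = 0.07981
At α=0.1: p < α → reject H₀

reject H₀: yes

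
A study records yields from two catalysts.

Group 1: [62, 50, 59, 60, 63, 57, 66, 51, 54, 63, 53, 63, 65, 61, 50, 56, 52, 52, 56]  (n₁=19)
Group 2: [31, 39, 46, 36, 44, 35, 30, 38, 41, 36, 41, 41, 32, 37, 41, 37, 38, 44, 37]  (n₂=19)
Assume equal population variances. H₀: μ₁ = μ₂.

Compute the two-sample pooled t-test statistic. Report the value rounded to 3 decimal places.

test statistic = 12.286

x̄₁=57.526, s₁=5.337, n₁=19
x̄₂=38.105, s₂=4.358, n₂=19
s_p² = [18·5.337² + 18·4.358²]/36 = 23.7368
SE = √(s_p²·(1/19+1/19)) = 1.5807
t = (57.526−38.105)/1.5807 = 12.2864
df = 36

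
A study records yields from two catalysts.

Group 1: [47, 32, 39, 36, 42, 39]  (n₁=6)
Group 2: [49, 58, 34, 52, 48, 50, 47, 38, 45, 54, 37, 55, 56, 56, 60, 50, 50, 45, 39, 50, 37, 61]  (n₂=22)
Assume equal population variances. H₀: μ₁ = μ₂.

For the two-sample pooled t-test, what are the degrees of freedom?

df = n₁ + n₂ − 2 = 6 + 22 − 2 = 26

degrees of freedom = 26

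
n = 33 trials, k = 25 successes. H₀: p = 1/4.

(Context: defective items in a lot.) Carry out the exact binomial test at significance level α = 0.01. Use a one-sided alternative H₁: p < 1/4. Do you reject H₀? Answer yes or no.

Exact binomial: n=33, k=25, p₀=1/4=0.2500
P(X≤25) from Σ C(n,i)·p₀^i·(1−p₀)^(n−i)
p-value (one-sided, H₁ less) = 1.00000
At α=0.01: p ≥ α → fail to reject H₀

reject H₀: no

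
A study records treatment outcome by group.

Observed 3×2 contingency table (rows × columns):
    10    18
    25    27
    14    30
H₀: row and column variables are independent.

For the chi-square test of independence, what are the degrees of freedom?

degrees of freedom = 2

df = (r−1)(c−1) = (3−1)·(2−1) = 2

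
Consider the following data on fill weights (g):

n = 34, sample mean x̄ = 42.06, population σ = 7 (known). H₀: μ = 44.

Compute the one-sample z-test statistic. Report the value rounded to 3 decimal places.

SE = σ/√n = 7/√34 = 1.2005
z = (x̄−μ₀)/SE = (42.06−44)/1.2005 = -1.6160

test statistic = -1.616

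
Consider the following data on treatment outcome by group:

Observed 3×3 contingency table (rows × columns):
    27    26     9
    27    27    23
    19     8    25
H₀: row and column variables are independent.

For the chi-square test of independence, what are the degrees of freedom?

df = (r−1)(c−1) = (3−1)·(3−1) = 4

degrees of freedom = 4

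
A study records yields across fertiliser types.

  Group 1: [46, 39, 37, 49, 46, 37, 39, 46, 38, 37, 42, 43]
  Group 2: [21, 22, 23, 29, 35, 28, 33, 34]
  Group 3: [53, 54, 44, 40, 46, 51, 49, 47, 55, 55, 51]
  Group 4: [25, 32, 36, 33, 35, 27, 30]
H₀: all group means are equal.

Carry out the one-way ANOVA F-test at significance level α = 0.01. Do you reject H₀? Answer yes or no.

Group means [41.58, 28.12, 49.55, 31.14], grand mean 39.132
SSB = Σnᵢ(x̄ᵢ−x̄)² = 2680.966; SSW = ΣΣ(x−x̄ᵢ)² = 761.376
MSB = 2680.966/3 = 893.6553; MSW = 761.376/34 = 22.3934
F = MSB/MSW = 39.9071
df = (3, 34)
p-value (upper-tail) = 0.00000
At α=0.01: p < α → reject H₀

reject H₀: yes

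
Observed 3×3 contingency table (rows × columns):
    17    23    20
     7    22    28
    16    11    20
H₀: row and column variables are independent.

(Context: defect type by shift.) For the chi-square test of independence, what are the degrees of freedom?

df = (r−1)(c−1) = (3−1)·(3−1) = 4

degrees of freedom = 4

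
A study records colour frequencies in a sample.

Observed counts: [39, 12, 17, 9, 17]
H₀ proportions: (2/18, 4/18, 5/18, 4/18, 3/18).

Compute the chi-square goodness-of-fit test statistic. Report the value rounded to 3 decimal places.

test statistic = 91.914

n = 94; E_i = n·p_i = [10.44, 20.89, 26.11, 20.89, 15.67]
χ² = (39−10.44)²/10.44 + (12−20.89)²/20.89 + (17−26.11)²/26.11 + (9−20.89)²/20.89 + (17−15.67)²/15.67 = 91.9138
df = 4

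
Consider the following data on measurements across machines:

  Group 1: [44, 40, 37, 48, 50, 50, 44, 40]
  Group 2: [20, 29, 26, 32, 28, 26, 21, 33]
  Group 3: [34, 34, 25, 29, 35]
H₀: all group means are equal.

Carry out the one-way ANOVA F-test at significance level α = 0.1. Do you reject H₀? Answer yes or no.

Group means [44.12, 26.88, 31.40], grand mean 34.524
SSB = Σnᵢ(x̄ᵢ−x̄)² = 1254.288; SSW = ΣΣ(x−x̄ᵢ)² = 394.950
MSB = 1254.288/2 = 627.1440; MSW = 394.950/18 = 21.9417
F = MSB/MSW = 28.5823
df = (2, 18)
p-value (upper-tail) = 0.00000
At α=0.1: p < α → reject H₀

reject H₀: yes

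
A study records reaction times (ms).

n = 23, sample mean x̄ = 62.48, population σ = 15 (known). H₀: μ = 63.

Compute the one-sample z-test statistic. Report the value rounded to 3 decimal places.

test statistic = -0.166

SE = σ/√n = 15/√23 = 3.1277
z = (x̄−μ₀)/SE = (62.48−63)/3.1277 = -0.1663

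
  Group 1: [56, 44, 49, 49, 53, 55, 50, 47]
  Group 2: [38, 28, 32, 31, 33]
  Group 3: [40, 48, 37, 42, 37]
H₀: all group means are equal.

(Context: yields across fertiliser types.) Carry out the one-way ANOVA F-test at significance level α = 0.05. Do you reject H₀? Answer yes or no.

reject H₀: yes

Group means [50.38, 32.40, 40.80], grand mean 42.722
SSB = Σnᵢ(x̄ᵢ−x̄)² = 1019.736; SSW = ΣΣ(x−x̄ᵢ)² = 251.875
MSB = 1019.736/2 = 509.8681; MSW = 251.875/15 = 16.7917
F = MSB/MSW = 30.3644
df = (2, 15)
p-value (upper-tail) = 0.00001
At α=0.05: p < α → reject H₀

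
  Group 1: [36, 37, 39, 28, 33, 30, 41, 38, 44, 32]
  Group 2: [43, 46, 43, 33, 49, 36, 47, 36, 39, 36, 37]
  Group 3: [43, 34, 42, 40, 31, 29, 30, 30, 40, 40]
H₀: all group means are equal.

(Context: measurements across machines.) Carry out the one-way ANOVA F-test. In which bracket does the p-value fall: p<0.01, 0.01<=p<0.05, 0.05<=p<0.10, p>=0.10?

p-value bracket: 0.05<=p<0.10

Group means [35.80, 40.45, 35.90], grand mean 37.484
SSB = Σnᵢ(x̄ᵢ−x̄)² = 150.515; SSW = ΣΣ(x−x̄ᵢ)² = 799.227
MSB = 150.515/2 = 75.2573; MSW = 799.227/28 = 28.5438
F = MSB/MSW = 2.6366
df = (2, 28)
p-value (upper-tail) = 0.08931
→ bracket: 0.05<=p<0.10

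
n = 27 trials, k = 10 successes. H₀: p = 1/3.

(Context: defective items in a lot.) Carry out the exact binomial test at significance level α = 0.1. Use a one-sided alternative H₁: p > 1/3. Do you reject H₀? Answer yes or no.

reject H₀: no

Exact binomial: n=27, k=10, p₀=1/3=0.3333
P(X≥10) from Σ C(n,i)·p₀^i·(1−p₀)^(n−i)
p-value (one-sided, H₁ greater) = 0.41078
At α=0.1: p ≥ α → fail to reject H₀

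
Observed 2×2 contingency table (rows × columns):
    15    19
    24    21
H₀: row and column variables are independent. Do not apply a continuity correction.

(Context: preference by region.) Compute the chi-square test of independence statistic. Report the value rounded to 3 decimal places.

Row totals [34, 45], col totals [39, 40], n=79
χ² = (15−16.78)²/16.78 + (19−17.22)²/17.22 + (24−22.22)²/22.22 + (21−22.78)²/22.78 = 0.6580
df = 1

test statistic = 0.658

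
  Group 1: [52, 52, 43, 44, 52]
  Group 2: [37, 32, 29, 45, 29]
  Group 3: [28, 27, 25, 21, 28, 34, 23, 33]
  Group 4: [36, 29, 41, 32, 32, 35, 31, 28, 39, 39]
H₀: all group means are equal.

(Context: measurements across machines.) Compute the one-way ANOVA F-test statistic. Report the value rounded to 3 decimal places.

Group means [48.60, 34.40, 27.38, 34.20], grand mean 34.857
SSB = Σnᵢ(x̄ᵢ−x̄)² = 1397.554; SSW = ΣΣ(x−x̄ᵢ)² = 593.875
MSB = 1397.554/3 = 465.8512; MSW = 593.875/24 = 24.7448
F = MSB/MSW = 18.8262
df = (3, 24)

test statistic = 18.826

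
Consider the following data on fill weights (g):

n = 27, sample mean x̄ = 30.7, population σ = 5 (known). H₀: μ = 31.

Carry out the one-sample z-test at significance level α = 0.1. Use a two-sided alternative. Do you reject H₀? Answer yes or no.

SE = σ/√n = 5/√27 = 0.9623
z = (x̄−μ₀)/SE = (30.7−31)/0.9623 = -0.3118
p-value (two-sided) = 0.75522
At α=0.1: p ≥ α → fail to reject H₀

reject H₀: no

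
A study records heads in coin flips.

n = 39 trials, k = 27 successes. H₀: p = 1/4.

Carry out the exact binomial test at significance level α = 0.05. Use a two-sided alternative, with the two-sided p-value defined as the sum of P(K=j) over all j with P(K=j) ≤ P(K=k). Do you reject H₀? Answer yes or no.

Exact binomial: n=39, k=27, p₀=1/4=0.2500
P(X=j) = C(n,j)·p₀^j·(1−p₀)^(n−j); p = Σ P(X=j) over j with P(X=j) ≤ P(X=27)
p-value (two-sided) = 0.00000
At α=0.05: p < α → reject H₀

reject H₀: yes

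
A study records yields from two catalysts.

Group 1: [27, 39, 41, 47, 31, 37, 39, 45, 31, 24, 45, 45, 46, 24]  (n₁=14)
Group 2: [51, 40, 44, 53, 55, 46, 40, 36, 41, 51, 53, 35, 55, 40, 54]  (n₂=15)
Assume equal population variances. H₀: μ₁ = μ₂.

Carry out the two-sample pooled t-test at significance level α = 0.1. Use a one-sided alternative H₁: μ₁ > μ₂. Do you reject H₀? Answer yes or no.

x̄₁=37.214, s₁=8.350, n₁=14
x̄₂=46.267, s₂=7.226, n₂=15
s_p² = [13·8.350² + 14·7.226²]/27 = 60.6404
SE = √(s_p²·(1/14+1/15)) = 2.8938
t = (37.214−46.267)/2.8938 = -3.1282
df = 27
p-value (one-sided, H₁ greater) = 0.99791
At α=0.1: p ≥ α → fail to reject H₀

reject H₀: no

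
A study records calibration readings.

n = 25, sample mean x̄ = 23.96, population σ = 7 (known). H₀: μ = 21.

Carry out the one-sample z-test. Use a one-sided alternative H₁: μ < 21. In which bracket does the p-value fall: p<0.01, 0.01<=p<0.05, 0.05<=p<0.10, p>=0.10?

p-value bracket: p>=0.10

SE = σ/√n = 7/√25 = 1.4000
z = (x̄−μ₀)/SE = (23.96−21)/1.4000 = 2.1143
p-value (one-sided, H₁ less) = 0.98275
→ bracket: p>=0.10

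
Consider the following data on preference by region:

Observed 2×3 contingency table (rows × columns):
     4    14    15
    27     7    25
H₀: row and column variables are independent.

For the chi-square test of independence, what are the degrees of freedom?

df = (r−1)(c−1) = (2−1)·(3−1) = 2

degrees of freedom = 2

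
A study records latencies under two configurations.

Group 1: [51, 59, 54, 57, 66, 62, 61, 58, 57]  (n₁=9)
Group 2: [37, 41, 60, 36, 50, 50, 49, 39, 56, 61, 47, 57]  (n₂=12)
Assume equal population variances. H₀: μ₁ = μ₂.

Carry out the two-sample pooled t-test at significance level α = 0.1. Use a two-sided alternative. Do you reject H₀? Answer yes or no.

reject H₀: yes

x̄₁=58.333, s₁=4.416, n₁=9
x̄₂=48.583, s₂=8.836, n₂=12
s_p² = [8·4.416² + 11·8.836²]/19 = 53.4167
SE = √(s_p²·(1/9+1/12)) = 3.2228
t = (58.333−48.583)/3.2228 = 3.0253
df = 19
p-value (two-sided) = 0.00696
At α=0.1: p < α → reject H₀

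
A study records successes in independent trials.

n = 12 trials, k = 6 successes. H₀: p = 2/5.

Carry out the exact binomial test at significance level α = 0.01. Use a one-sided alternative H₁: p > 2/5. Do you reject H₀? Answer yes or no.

reject H₀: no

Exact binomial: n=12, k=6, p₀=2/5=0.4000
P(X≥6) from Σ C(n,i)·p₀^i·(1−p₀)^(n−i)
p-value (one-sided, H₁ greater) = 0.33479
At α=0.01: p ≥ α → fail to reject H₀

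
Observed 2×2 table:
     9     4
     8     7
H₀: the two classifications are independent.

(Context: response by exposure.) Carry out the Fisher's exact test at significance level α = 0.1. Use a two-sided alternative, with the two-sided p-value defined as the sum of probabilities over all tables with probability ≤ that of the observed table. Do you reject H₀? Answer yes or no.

Margins: r₁=13, r₂=15, c₁=17, c₂=11, n=28
p_obs = C(13,9)·C(15,8)/C(28,17); sum pmf over tables with pmf ≤ p_obs
p-value (two-sided) = 0.46007
At α=0.1: p ≥ α → fail to reject H₀

reject H₀: no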